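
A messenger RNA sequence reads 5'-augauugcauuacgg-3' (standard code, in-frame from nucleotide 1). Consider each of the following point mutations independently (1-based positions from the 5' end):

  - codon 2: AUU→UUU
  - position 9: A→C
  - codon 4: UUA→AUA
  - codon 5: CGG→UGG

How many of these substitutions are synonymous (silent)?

1

Codon 2: AUU (Ile) → UUU (Phe) — missense.
Codon 3: GCA (Ala) → GCC (Ala) — synonymous.
Codon 4: UUA (Leu) → AUA (Ile) — missense.
Codon 5: CGG (Arg) → UGG (Trp) — missense.
Synonymous: 1 of 4.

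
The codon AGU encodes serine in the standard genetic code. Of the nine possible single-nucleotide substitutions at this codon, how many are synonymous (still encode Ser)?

Position 1: none → 0 synonymous.
Position 2: none → 0 synonymous.
Position 3: AGC → 1 synonymous.
Total: 0 + 0 + 1 = 1.

1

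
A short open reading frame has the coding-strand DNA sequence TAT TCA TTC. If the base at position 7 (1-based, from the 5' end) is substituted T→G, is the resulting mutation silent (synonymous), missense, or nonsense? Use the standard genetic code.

Position 7 falls in codon 3: TTC → Phe.
After the substitution the codon is GTC → Val.
Phe ≠ Val, so this is a missense mutation.

missense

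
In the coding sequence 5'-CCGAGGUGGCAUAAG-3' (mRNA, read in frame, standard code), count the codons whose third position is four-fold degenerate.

1

Codon 1 CCG (Pro): third position 4-fold.
Codon 2 AGG (Arg): third position 2-fold.
Codon 3 UGG (Trp): third position 1-fold.
Codon 4 CAU (His): third position 2-fold.
Codon 5 AAG (Lys): third position 2-fold.
Four-fold degenerate third positions: 1.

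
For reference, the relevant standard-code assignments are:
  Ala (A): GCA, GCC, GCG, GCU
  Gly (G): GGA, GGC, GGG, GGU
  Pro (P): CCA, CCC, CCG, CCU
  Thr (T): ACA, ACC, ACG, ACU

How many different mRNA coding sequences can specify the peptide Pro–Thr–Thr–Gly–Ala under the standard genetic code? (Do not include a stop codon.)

Pro: 4 codons.
Thr: 4 codons.
Thr: 4 codons.
Gly: 4 codons.
Ala: 4 codons.
4 × 4 × 4 × 4 × 4 = 1024.

1024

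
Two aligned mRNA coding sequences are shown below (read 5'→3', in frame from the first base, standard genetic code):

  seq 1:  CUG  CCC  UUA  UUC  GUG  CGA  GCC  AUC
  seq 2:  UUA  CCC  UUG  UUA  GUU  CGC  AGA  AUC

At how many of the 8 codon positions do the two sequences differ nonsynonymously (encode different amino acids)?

2

Codon 1: CUG Leu / UUA Leu — synonymous.
Codon 2: CCC Pro / CCC Pro — identical.
Codon 3: UUA Leu / UUG Leu — synonymous.
Codon 4: UUC Phe / UUA Leu — nonsynonymous.
Codon 5: GUG Val / GUU Val — synonymous.
Codon 6: CGA Arg / CGC Arg — synonymous.
Codon 7: GCC Ala / AGA Arg — nonsynonymous.
Codon 8: AUC Ile / AUC Ile — identical.
Nonsynonymous differences: 2.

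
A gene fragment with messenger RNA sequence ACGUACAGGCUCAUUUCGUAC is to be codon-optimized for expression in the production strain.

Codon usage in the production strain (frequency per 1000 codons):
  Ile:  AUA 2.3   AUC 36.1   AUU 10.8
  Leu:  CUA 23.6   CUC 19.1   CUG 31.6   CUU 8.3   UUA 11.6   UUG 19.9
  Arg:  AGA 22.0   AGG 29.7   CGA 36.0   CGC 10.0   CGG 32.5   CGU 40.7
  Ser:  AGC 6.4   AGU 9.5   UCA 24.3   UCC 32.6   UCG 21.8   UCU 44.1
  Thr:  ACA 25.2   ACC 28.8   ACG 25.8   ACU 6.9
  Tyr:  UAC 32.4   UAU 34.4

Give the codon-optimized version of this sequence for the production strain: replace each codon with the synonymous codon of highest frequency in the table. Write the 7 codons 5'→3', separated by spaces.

Codon 1 (Thr): best is ACC at 28.8.
Codon 2 (Tyr): best is UAU at 34.4.
Codon 3 (Arg): best is CGU at 40.7.
Codon 4 (Leu): best is CUG at 31.6.
Codon 5 (Ile): best is AUC at 36.1.
Codon 6 (Ser): best is UCU at 44.1.
Codon 7 (Tyr): best is UAU at 34.4.

ACC UAU CGU CUG AUC UCU UAU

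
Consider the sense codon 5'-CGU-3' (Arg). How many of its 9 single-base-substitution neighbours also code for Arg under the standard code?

Position 1: none → 0 synonymous.
Position 2: none → 0 synonymous.
Position 3: CGC, CGA, CGG → 3 synonymous.
Total: 0 + 0 + 3 = 3.

3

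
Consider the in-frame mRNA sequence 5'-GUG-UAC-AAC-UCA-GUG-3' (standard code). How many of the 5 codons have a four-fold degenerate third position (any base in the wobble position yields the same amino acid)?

Codon 1 GUG (Val): third position 4-fold.
Codon 2 UAC (Tyr): third position 2-fold.
Codon 3 AAC (Asn): third position 2-fold.
Codon 4 UCA (Ser): third position 4-fold.
Codon 5 GUG (Val): third position 4-fold.
Four-fold degenerate third positions: 3.

3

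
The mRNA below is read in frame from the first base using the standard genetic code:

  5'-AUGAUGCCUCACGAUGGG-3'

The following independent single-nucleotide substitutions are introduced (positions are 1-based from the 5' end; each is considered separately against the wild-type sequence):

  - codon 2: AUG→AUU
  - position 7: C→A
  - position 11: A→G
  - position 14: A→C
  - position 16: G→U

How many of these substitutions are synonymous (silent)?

Codon 2: AUG (Met) → AUU (Ile) — missense.
Codon 3: CCU (Pro) → ACU (Thr) — missense.
Codon 4: CAC (His) → CGC (Arg) — missense.
Codon 5: GAU (Asp) → GCU (Ala) — missense.
Codon 6: GGG (Gly) → UGG (Trp) — missense.
Synonymous: 0 of 5.

0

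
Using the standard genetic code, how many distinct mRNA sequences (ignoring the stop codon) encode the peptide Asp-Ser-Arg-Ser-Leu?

Asp: 2 codons.
Ser: 6 codons.
Arg: 6 codons.
Ser: 6 codons.
Leu: 6 codons.
2 × 6 × 6 × 6 × 6 = 2592.

2592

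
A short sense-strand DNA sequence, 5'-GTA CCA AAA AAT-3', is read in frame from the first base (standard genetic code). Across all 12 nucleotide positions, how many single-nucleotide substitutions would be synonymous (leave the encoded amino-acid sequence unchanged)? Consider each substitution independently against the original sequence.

8

Codon 1 (GTA, Val): 3 synonymous substitutions.
Codon 2 (CCA, Pro): 3 synonymous substitutions.
Codon 3 (AAA, Lys): 1 synonymous substitution.
Codon 4 (AAT, Asn): 1 synonymous substitution.
Total: 3 + 3 + 1 + 1 = 8.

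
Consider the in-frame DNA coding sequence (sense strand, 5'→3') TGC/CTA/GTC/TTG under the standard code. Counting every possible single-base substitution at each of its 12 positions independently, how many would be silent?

10

Codon 1 (TGC, Cys): 1 synonymous substitution.
Codon 2 (CTA, Leu): 4 synonymous substitutions.
Codon 3 (GTC, Val): 3 synonymous substitutions.
Codon 4 (TTG, Leu): 2 synonymous substitutions.
Total: 1 + 4 + 3 + 2 = 10.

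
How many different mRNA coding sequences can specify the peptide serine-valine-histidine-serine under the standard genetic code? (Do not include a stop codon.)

288

Ser: 6 codons.
Val: 4 codons.
His: 2 codons.
Ser: 6 codons.
6 × 4 × 2 × 6 = 288.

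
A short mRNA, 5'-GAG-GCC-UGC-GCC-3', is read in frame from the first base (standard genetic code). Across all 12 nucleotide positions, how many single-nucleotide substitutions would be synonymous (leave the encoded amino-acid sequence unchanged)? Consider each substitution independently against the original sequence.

8

Codon 1 (GAG, Glu): 1 synonymous substitution.
Codon 2 (GCC, Ala): 3 synonymous substitutions.
Codon 3 (UGC, Cys): 1 synonymous substitution.
Codon 4 (GCC, Ala): 3 synonymous substitutions.
Total: 1 + 3 + 1 + 3 = 8.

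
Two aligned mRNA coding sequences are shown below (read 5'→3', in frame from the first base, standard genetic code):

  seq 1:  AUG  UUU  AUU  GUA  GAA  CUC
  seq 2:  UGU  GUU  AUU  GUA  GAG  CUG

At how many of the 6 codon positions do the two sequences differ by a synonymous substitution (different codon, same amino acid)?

Codon 1: AUG Met / UGU Cys — nonsynonymous.
Codon 2: UUU Phe / GUU Val — nonsynonymous.
Codon 3: AUU Ile / AUU Ile — identical.
Codon 4: GUA Val / GUA Val — identical.
Codon 5: GAA Glu / GAG Glu — synonymous.
Codon 6: CUC Leu / CUG Leu — synonymous.
Synonymous differences: 2.

2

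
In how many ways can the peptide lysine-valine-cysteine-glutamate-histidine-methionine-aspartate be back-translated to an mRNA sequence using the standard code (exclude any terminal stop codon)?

128

Lys: 2 codons.
Val: 4 codons.
Cys: 2 codons.
Glu: 2 codons.
His: 2 codons.
Met: 1 codon.
Asp: 2 codons.
2 × 4 × 2 × 2 × 2 × 1 × 2 = 128.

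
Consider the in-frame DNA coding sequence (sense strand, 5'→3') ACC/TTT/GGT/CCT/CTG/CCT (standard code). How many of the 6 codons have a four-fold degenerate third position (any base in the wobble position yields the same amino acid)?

5

Codon 1 ACC (Thr): third position 4-fold.
Codon 2 TTT (Phe): third position 2-fold.
Codon 3 GGT (Gly): third position 4-fold.
Codon 4 CCT (Pro): third position 4-fold.
Codon 5 CTG (Leu): third position 4-fold.
Codon 6 CCT (Pro): third position 4-fold.
Four-fold degenerate third positions: 5.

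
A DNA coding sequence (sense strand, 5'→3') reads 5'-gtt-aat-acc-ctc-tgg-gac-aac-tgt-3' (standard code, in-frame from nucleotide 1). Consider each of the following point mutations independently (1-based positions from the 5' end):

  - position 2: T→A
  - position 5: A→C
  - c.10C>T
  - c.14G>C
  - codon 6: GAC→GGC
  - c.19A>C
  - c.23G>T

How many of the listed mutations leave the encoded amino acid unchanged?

0

Codon 1: GTT (Val) → GAT (Asp) — missense.
Codon 2: AAT (Asn) → ACT (Thr) — missense.
Codon 4: CTC (Leu) → TTC (Phe) — missense.
Codon 5: TGG (Trp) → TCG (Ser) — missense.
Codon 6: GAC (Asp) → GGC (Gly) — missense.
Codon 7: AAC (Asn) → CAC (His) — missense.
Codon 8: TGT (Cys) → TTT (Phe) — missense.
Synonymous: 0 of 7.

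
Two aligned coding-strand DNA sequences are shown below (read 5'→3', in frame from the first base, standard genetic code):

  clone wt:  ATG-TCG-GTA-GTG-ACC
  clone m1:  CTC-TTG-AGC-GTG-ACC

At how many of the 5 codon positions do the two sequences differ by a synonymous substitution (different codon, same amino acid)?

0

Codon 1: ATG Met / CTC Leu — nonsynonymous.
Codon 2: TCG Ser / TTG Leu — nonsynonymous.
Codon 3: GTA Val / AGC Ser — nonsynonymous.
Codon 4: GTG Val / GTG Val — identical.
Codon 5: ACC Thr / ACC Thr — identical.
Synonymous differences: 0.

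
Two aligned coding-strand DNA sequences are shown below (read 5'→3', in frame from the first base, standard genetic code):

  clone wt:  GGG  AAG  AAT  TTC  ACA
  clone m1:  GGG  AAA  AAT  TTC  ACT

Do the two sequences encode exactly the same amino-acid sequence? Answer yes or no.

Codon 1: GGG Gly / GGG Gly — identical.
Codon 2: AAG Lys / AAA Lys — synonymous.
Codon 3: AAT Asn / AAT Asn — identical.
Codon 4: TTC Phe / TTC Phe — identical.
Codon 5: ACA Thr / ACT Thr — synonymous.
Nonsynonymous differences: 0 → same protein.

yes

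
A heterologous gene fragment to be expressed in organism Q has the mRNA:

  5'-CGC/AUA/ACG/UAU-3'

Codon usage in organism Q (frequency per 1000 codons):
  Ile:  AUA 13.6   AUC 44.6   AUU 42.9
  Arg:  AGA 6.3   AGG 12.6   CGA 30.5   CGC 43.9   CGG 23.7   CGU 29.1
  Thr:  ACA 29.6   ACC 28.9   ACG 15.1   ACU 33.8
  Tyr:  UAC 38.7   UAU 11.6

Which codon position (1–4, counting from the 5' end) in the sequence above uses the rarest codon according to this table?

4

Codon 1 CGC (Arg): 43.9 per 1000.
Codon 2 AUA (Ile): 13.6 per 1000.
Codon 3 ACG (Thr): 15.1 per 1000.
Codon 4 UAU (Tyr): 11.6 per 1000.
Lowest frequency is 11.6 at codon 4.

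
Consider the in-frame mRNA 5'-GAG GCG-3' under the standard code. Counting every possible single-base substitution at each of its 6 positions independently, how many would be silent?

Codon 1 (GAG, Glu): 1 synonymous substitution.
Codon 2 (GCG, Ala): 3 synonymous substitutions.
Total: 1 + 3 = 4.

4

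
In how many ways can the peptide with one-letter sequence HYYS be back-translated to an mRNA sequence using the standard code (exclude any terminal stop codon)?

48

His: 2 codons.
Tyr: 2 codons.
Tyr: 2 codons.
Ser: 6 codons.
2 × 2 × 2 × 6 = 48.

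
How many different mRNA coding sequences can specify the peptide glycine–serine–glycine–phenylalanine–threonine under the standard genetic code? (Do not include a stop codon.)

768

Gly: 4 codons.
Ser: 6 codons.
Gly: 4 codons.
Phe: 2 codons.
Thr: 4 codons.
4 × 6 × 4 × 2 × 4 = 768.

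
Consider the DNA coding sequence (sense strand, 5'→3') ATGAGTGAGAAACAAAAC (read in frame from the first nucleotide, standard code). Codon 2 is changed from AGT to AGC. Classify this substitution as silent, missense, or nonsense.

Position 6 falls in codon 2: AGT → Ser.
After the substitution the codon is AGC → Ser.
Both encode Ser, so the change is synonymous.

silent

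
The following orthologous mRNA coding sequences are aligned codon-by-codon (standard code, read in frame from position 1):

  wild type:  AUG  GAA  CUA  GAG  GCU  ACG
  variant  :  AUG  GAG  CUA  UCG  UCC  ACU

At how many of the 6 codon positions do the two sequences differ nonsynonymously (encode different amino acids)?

2

Codon 1: AUG Met / AUG Met — identical.
Codon 2: GAA Glu / GAG Glu — synonymous.
Codon 3: CUA Leu / CUA Leu — identical.
Codon 4: GAG Glu / UCG Ser — nonsynonymous.
Codon 5: GCU Ala / UCC Ser — nonsynonymous.
Codon 6: ACG Thr / ACU Thr — synonymous.
Nonsynonymous differences: 2.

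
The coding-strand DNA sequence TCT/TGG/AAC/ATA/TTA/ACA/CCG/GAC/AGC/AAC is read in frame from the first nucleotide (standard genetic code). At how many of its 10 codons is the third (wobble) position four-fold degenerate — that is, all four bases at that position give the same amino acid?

Codon 1 TCT (Ser): third position 4-fold.
Codon 2 TGG (Trp): third position 1-fold.
Codon 3 AAC (Asn): third position 2-fold.
Codon 4 ATA (Ile): third position 3-fold.
Codon 5 TTA (Leu): third position 2-fold.
Codon 6 ACA (Thr): third position 4-fold.
Codon 7 CCG (Pro): third position 4-fold.
Codon 8 GAC (Asp): third position 2-fold.
Codon 9 AGC (Ser): third position 2-fold.
Codon 10 AAC (Asn): third position 2-fold.
Four-fold degenerate third positions: 3.

3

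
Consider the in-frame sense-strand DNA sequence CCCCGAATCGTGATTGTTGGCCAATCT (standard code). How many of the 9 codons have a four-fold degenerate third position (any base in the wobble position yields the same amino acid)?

6

Codon 1 CCC (Pro): third position 4-fold.
Codon 2 CGA (Arg): third position 4-fold.
Codon 3 ATC (Ile): third position 3-fold.
Codon 4 GTG (Val): third position 4-fold.
Codon 5 ATT (Ile): third position 3-fold.
Codon 6 GTT (Val): third position 4-fold.
Codon 7 GGC (Gly): third position 4-fold.
Codon 8 CAA (Gln): third position 2-fold.
Codon 9 TCT (Ser): third position 4-fold.
Four-fold degenerate third positions: 6.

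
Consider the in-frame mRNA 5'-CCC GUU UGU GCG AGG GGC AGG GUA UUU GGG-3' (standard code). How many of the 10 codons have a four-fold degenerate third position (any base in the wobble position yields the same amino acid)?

Codon 1 CCC (Pro): third position 4-fold.
Codon 2 GUU (Val): third position 4-fold.
Codon 3 UGU (Cys): third position 2-fold.
Codon 4 GCG (Ala): third position 4-fold.
Codon 5 AGG (Arg): third position 2-fold.
Codon 6 GGC (Gly): third position 4-fold.
Codon 7 AGG (Arg): third position 2-fold.
Codon 8 GUA (Val): third position 4-fold.
Codon 9 UUU (Phe): third position 2-fold.
Codon 10 GGG (Gly): third position 4-fold.
Four-fold degenerate third positions: 6.

6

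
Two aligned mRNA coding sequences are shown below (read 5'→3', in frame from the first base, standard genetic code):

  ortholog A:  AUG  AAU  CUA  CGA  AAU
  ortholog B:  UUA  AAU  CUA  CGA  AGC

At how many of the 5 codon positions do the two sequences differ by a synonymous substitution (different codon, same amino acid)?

Codon 1: AUG Met / UUA Leu — nonsynonymous.
Codon 2: AAU Asn / AAU Asn — identical.
Codon 3: CUA Leu / CUA Leu — identical.
Codon 4: CGA Arg / CGA Arg — identical.
Codon 5: AAU Asn / AGC Ser — nonsynonymous.
Synonymous differences: 0.

0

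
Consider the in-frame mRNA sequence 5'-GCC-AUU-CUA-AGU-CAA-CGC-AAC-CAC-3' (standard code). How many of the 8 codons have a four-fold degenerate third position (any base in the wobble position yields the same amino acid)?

3

Codon 1 GCC (Ala): third position 4-fold.
Codon 2 AUU (Ile): third position 3-fold.
Codon 3 CUA (Leu): third position 4-fold.
Codon 4 AGU (Ser): third position 2-fold.
Codon 5 CAA (Gln): third position 2-fold.
Codon 6 CGC (Arg): third position 4-fold.
Codon 7 AAC (Asn): third position 2-fold.
Codon 8 CAC (His): third position 2-fold.
Four-fold degenerate third positions: 3.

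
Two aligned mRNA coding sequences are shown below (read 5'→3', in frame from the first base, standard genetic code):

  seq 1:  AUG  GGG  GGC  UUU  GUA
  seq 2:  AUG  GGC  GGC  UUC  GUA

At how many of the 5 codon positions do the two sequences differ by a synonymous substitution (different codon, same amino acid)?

Codon 1: AUG Met / AUG Met — identical.
Codon 2: GGG Gly / GGC Gly — synonymous.
Codon 3: GGC Gly / GGC Gly — identical.
Codon 4: UUU Phe / UUC Phe — synonymous.
Codon 5: GUA Val / GUA Val — identical.
Synonymous differences: 2.

2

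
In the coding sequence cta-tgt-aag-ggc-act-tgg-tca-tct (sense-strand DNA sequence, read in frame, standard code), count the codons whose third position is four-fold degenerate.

Codon 1 CTA (Leu): third position 4-fold.
Codon 2 TGT (Cys): third position 2-fold.
Codon 3 AAG (Lys): third position 2-fold.
Codon 4 GGC (Gly): third position 4-fold.
Codon 5 ACT (Thr): third position 4-fold.
Codon 6 TGG (Trp): third position 1-fold.
Codon 7 TCA (Ser): third position 4-fold.
Codon 8 TCT (Ser): third position 4-fold.
Four-fold degenerate third positions: 5.

5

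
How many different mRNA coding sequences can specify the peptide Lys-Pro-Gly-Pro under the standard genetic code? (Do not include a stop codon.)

Lys: 2 codons.
Pro: 4 codons.
Gly: 4 codons.
Pro: 4 codons.
2 × 4 × 4 × 4 = 128.

128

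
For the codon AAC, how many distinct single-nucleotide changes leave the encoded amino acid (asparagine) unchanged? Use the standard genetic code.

Position 1: none → 0 synonymous.
Position 2: none → 0 synonymous.
Position 3: AAU → 1 synonymous.
Total: 0 + 0 + 1 = 1.

1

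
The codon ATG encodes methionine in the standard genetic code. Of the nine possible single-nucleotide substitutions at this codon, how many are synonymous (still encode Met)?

Position 1: none → 0 synonymous.
Position 2: none → 0 synonymous.
Position 3: none → 0 synonymous.
Total: 0 + 0 + 0 = 0.

0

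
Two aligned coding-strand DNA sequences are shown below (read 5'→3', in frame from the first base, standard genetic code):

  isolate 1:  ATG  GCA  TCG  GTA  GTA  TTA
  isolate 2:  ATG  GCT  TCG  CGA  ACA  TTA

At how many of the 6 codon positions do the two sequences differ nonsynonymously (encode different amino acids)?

Codon 1: ATG Met / ATG Met — identical.
Codon 2: GCA Ala / GCT Ala — synonymous.
Codon 3: TCG Ser / TCG Ser — identical.
Codon 4: GTA Val / CGA Arg — nonsynonymous.
Codon 5: GTA Val / ACA Thr — nonsynonymous.
Codon 6: TTA Leu / TTA Leu — identical.
Nonsynonymous differences: 2.

2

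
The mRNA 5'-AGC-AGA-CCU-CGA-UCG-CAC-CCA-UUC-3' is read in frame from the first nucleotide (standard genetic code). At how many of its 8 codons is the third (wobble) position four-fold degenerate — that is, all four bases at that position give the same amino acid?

Codon 1 AGC (Ser): third position 2-fold.
Codon 2 AGA (Arg): third position 2-fold.
Codon 3 CCU (Pro): third position 4-fold.
Codon 4 CGA (Arg): third position 4-fold.
Codon 5 UCG (Ser): third position 4-fold.
Codon 6 CAC (His): third position 2-fold.
Codon 7 CCA (Pro): third position 4-fold.
Codon 8 UUC (Phe): third position 2-fold.
Four-fold degenerate third positions: 4.

4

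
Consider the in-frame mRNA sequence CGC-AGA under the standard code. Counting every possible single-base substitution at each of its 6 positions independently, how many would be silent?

Codon 1 (CGC, Arg): 3 synonymous substitutions.
Codon 2 (AGA, Arg): 2 synonymous substitutions.
Total: 3 + 2 = 5.

5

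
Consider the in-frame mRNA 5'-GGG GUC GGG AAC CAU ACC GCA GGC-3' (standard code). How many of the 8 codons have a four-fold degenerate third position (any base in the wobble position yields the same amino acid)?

Codon 1 GGG (Gly): third position 4-fold.
Codon 2 GUC (Val): third position 4-fold.
Codon 3 GGG (Gly): third position 4-fold.
Codon 4 AAC (Asn): third position 2-fold.
Codon 5 CAU (His): third position 2-fold.
Codon 6 ACC (Thr): third position 4-fold.
Codon 7 GCA (Ala): third position 4-fold.
Codon 8 GGC (Gly): third position 4-fold.
Four-fold degenerate third positions: 6.

6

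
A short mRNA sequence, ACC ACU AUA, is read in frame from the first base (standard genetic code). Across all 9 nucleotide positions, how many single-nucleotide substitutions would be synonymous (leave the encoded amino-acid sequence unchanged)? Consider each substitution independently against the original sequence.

Codon 1 (ACC, Thr): 3 synonymous substitutions.
Codon 2 (ACU, Thr): 3 synonymous substitutions.
Codon 3 (AUA, Ile): 2 synonymous substitutions.
Total: 3 + 3 + 2 = 8.

8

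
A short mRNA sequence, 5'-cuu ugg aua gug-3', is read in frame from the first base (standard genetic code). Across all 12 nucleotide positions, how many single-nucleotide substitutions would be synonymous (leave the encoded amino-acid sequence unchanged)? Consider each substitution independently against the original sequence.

8

Codon 1 (CUU, Leu): 3 synonymous substitutions.
Codon 2 (UGG, Trp): 0 synonymous substitutions.
Codon 3 (AUA, Ile): 2 synonymous substitutions.
Codon 4 (GUG, Val): 3 synonymous substitutions.
Total: 3 + 0 + 2 + 3 = 8.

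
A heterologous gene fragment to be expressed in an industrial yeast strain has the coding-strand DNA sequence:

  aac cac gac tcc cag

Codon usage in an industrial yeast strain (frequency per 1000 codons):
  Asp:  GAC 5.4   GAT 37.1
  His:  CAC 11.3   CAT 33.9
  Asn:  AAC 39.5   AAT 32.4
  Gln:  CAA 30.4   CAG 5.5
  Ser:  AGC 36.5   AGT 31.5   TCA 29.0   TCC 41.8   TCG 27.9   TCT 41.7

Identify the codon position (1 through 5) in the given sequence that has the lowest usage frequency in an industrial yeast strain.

3

Codon 1 AAC (Asn): 39.5 per 1000.
Codon 2 CAC (His): 11.3 per 1000.
Codon 3 GAC (Asp): 5.4 per 1000.
Codon 4 TCC (Ser): 41.8 per 1000.
Codon 5 CAG (Gln): 5.5 per 1000.
Lowest frequency is 5.4 at codon 3.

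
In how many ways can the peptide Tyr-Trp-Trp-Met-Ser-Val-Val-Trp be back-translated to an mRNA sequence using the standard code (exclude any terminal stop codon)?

Tyr: 2 codons.
Trp: 1 codon.
Trp: 1 codon.
Met: 1 codon.
Ser: 6 codons.
Val: 4 codons.
Val: 4 codons.
Trp: 1 codon.
2 × 1 × 1 × 1 × 6 × 4 × 4 × 1 = 192.

192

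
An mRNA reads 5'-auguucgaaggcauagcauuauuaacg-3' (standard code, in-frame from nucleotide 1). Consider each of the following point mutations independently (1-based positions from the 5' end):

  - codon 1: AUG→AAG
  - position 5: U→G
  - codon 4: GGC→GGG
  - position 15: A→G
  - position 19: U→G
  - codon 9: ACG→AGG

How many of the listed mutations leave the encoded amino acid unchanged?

Codon 1: AUG (Met) → AAG (Lys) — missense.
Codon 2: UUC (Phe) → UGC (Cys) — missense.
Codon 4: GGC (Gly) → GGG (Gly) — synonymous.
Codon 5: AUA (Ile) → AUG (Met) — missense.
Codon 7: UUA (Leu) → GUA (Val) — missense.
Codon 9: ACG (Thr) → AGG (Arg) — missense.
Synonymous: 1 of 6.

1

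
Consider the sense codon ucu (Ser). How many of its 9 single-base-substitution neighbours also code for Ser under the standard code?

3

Position 1: none → 0 synonymous.
Position 2: none → 0 synonymous.
Position 3: UCC, UCA, UCG → 3 synonymous.
Total: 0 + 0 + 3 = 3.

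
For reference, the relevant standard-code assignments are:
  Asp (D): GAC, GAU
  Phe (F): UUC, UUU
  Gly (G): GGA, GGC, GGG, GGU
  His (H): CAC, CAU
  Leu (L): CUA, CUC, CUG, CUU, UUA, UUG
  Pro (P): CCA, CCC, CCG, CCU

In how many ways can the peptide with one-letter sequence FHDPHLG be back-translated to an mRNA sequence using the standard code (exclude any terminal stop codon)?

1536

Phe: 2 codons.
His: 2 codons.
Asp: 2 codons.
Pro: 4 codons.
His: 2 codons.
Leu: 6 codons.
Gly: 4 codons.
2 × 2 × 2 × 4 × 2 × 6 × 4 = 1536.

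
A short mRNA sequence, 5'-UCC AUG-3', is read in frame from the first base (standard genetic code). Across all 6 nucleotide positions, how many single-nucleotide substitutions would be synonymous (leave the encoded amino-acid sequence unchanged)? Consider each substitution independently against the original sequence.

3

Codon 1 (UCC, Ser): 3 synonymous substitutions.
Codon 2 (AUG, Met): 0 synonymous substitutions.
Total: 3 + 0 = 3.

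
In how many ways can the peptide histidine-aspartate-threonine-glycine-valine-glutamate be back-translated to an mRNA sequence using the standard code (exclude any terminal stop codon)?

512

His: 2 codons.
Asp: 2 codons.
Thr: 4 codons.
Gly: 4 codons.
Val: 4 codons.
Glu: 2 codons.
2 × 2 × 4 × 4 × 4 × 2 = 512.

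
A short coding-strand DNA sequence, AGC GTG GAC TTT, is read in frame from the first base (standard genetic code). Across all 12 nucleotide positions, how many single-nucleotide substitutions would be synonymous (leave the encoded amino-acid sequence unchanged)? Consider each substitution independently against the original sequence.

Codon 1 (AGC, Ser): 1 synonymous substitution.
Codon 2 (GTG, Val): 3 synonymous substitutions.
Codon 3 (GAC, Asp): 1 synonymous substitution.
Codon 4 (TTT, Phe): 1 synonymous substitution.
Total: 1 + 3 + 1 + 1 = 6.

6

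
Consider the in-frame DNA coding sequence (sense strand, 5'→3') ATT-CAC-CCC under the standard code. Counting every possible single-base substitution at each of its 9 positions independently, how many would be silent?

Codon 1 (ATT, Ile): 2 synonymous substitutions.
Codon 2 (CAC, His): 1 synonymous substitution.
Codon 3 (CCC, Pro): 3 synonymous substitutions.
Total: 2 + 1 + 3 = 6.

6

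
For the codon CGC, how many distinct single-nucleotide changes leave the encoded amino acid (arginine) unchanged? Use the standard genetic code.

Position 1: none → 0 synonymous.
Position 2: none → 0 synonymous.
Position 3: CGU, CGA, CGG → 3 synonymous.
Total: 0 + 0 + 3 = 3.

3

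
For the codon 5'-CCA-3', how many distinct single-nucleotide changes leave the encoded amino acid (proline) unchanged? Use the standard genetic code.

3

Position 1: none → 0 synonymous.
Position 2: none → 0 synonymous.
Position 3: CCU, CCC, CCG → 3 synonymous.
Total: 0 + 0 + 3 = 3.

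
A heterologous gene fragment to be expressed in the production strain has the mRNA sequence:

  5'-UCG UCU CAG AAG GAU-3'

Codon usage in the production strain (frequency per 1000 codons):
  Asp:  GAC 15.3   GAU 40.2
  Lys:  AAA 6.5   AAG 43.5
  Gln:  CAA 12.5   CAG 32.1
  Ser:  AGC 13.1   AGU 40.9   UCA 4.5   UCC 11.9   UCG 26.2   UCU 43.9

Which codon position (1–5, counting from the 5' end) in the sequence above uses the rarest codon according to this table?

1

Codon 1 UCG (Ser): 26.2 per 1000.
Codon 2 UCU (Ser): 43.9 per 1000.
Codon 3 CAG (Gln): 32.1 per 1000.
Codon 4 AAG (Lys): 43.5 per 1000.
Codon 5 GAU (Asp): 40.2 per 1000.
Lowest frequency is 26.2 at codon 1.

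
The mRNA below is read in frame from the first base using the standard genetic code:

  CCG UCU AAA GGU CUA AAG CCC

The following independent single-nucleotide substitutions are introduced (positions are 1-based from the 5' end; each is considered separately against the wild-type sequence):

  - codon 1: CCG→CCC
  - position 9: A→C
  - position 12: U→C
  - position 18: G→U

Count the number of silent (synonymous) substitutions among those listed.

2

Codon 1: CCG (Pro) → CCC (Pro) — synonymous.
Codon 3: AAA (Lys) → AAC (Asn) — missense.
Codon 4: GGU (Gly) → GGC (Gly) — synonymous.
Codon 6: AAG (Lys) → AAU (Asn) — missense.
Synonymous: 2 of 4.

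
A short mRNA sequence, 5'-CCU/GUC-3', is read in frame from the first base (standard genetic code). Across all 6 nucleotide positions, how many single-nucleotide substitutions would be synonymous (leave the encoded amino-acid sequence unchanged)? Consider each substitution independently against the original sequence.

Codon 1 (CCU, Pro): 3 synonymous substitutions.
Codon 2 (GUC, Val): 3 synonymous substitutions.
Total: 3 + 3 = 6.

6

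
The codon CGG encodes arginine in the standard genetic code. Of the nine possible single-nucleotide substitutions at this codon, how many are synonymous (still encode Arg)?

Position 1: AGG → 1 synonymous.
Position 2: none → 0 synonymous.
Position 3: CGU, CGC, CGA → 3 synonymous.
Total: 1 + 0 + 3 = 4.

4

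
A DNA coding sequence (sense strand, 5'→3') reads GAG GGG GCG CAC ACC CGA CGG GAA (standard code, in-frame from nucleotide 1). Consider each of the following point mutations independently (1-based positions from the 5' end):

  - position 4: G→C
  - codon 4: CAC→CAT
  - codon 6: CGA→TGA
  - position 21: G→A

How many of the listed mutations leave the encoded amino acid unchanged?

Codon 2: GGG (Gly) → CGG (Arg) — missense.
Codon 4: CAC (His) → CAT (His) — synonymous.
Codon 6: CGA (Arg) → TGA (Stop) — nonsense.
Codon 7: CGG (Arg) → CGA (Arg) — synonymous.
Synonymous: 2 of 4.

2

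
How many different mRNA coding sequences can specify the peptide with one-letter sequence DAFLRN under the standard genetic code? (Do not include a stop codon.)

1152

Asp: 2 codons.
Ala: 4 codons.
Phe: 2 codons.
Leu: 6 codons.
Arg: 6 codons.
Asn: 2 codons.
2 × 4 × 2 × 6 × 6 × 2 = 1152.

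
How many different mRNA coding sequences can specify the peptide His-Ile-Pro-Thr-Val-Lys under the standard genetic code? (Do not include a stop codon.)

768

His: 2 codons.
Ile: 3 codons.
Pro: 4 codons.
Thr: 4 codons.
Val: 4 codons.
Lys: 2 codons.
2 × 3 × 4 × 4 × 4 × 2 = 768.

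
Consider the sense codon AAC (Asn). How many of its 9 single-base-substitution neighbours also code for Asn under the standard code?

1

Position 1: none → 0 synonymous.
Position 2: none → 0 synonymous.
Position 3: AAU → 1 synonymous.
Total: 0 + 0 + 1 = 1.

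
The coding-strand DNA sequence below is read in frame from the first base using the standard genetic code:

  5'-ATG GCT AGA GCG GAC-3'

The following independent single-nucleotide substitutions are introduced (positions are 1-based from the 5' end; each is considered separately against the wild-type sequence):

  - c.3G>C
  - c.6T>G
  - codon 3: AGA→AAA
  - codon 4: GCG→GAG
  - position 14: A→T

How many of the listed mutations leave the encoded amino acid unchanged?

1

Codon 1: ATG (Met) → ATC (Ile) — missense.
Codon 2: GCT (Ala) → GCG (Ala) — synonymous.
Codon 3: AGA (Arg) → AAA (Lys) — missense.
Codon 4: GCG (Ala) → GAG (Glu) — missense.
Codon 5: GAC (Asp) → GTC (Val) — missense.
Synonymous: 1 of 5.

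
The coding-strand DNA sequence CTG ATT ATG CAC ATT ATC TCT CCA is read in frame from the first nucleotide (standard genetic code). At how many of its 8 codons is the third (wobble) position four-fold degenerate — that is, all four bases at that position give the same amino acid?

Codon 1 CTG (Leu): third position 4-fold.
Codon 2 ATT (Ile): third position 3-fold.
Codon 3 ATG (Met): third position 1-fold.
Codon 4 CAC (His): third position 2-fold.
Codon 5 ATT (Ile): third position 3-fold.
Codon 6 ATC (Ile): third position 3-fold.
Codon 7 TCT (Ser): third position 4-fold.
Codon 8 CCA (Pro): third position 4-fold.
Four-fold degenerate third positions: 3.

3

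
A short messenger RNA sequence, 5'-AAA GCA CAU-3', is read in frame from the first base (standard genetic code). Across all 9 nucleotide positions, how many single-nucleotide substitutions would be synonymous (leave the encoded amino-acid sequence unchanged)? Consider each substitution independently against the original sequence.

Codon 1 (AAA, Lys): 1 synonymous substitution.
Codon 2 (GCA, Ala): 3 synonymous substitutions.
Codon 3 (CAU, His): 1 synonymous substitution.
Total: 1 + 3 + 1 = 5.

5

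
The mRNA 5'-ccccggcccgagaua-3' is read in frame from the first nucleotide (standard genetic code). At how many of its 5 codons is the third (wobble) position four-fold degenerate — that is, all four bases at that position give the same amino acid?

Codon 1 CCC (Pro): third position 4-fold.
Codon 2 CGG (Arg): third position 4-fold.
Codon 3 CCC (Pro): third position 4-fold.
Codon 4 GAG (Glu): third position 2-fold.
Codon 5 AUA (Ile): third position 3-fold.
Four-fold degenerate third positions: 3.

3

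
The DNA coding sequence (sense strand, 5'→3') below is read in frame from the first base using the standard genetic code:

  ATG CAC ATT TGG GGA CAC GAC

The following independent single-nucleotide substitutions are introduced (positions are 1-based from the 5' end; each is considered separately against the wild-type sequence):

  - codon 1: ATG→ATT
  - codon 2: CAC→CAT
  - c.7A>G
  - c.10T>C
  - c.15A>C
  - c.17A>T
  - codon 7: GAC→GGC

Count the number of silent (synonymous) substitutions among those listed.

2

Codon 1: ATG (Met) → ATT (Ile) — missense.
Codon 2: CAC (His) → CAT (His) — synonymous.
Codon 3: ATT (Ile) → GTT (Val) — missense.
Codon 4: TGG (Trp) → CGG (Arg) — missense.
Codon 5: GGA (Gly) → GGC (Gly) — synonymous.
Codon 6: CAC (His) → CTC (Leu) — missense.
Codon 7: GAC (Asp) → GGC (Gly) — missense.
Synonymous: 2 of 7.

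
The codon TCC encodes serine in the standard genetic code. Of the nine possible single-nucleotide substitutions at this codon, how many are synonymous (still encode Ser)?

Position 1: none → 0 synonymous.
Position 2: none → 0 synonymous.
Position 3: TCT, TCA, TCG → 3 synonymous.
Total: 0 + 0 + 3 = 3.

3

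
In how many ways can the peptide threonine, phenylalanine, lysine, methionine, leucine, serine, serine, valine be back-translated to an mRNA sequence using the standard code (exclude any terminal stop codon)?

Thr: 4 codons.
Phe: 2 codons.
Lys: 2 codons.
Met: 1 codon.
Leu: 6 codons.
Ser: 6 codons.
Ser: 6 codons.
Val: 4 codons.
4 × 2 × 2 × 1 × 6 × 6 × 6 × 4 = 13824.

13824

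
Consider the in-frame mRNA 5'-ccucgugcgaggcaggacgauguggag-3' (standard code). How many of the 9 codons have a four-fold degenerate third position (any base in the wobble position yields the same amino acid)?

4

Codon 1 CCU (Pro): third position 4-fold.
Codon 2 CGU (Arg): third position 4-fold.
Codon 3 GCG (Ala): third position 4-fold.
Codon 4 AGG (Arg): third position 2-fold.
Codon 5 CAG (Gln): third position 2-fold.
Codon 6 GAC (Asp): third position 2-fold.
Codon 7 GAU (Asp): third position 2-fold.
Codon 8 GUG (Val): third position 4-fold.
Codon 9 GAG (Glu): third position 2-fold.
Four-fold degenerate third positions: 4.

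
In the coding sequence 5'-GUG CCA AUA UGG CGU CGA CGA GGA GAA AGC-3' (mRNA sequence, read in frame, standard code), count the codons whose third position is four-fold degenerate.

Codon 1 GUG (Val): third position 4-fold.
Codon 2 CCA (Pro): third position 4-fold.
Codon 3 AUA (Ile): third position 3-fold.
Codon 4 UGG (Trp): third position 1-fold.
Codon 5 CGU (Arg): third position 4-fold.
Codon 6 CGA (Arg): third position 4-fold.
Codon 7 CGA (Arg): third position 4-fold.
Codon 8 GGA (Gly): third position 4-fold.
Codon 9 GAA (Glu): third position 2-fold.
Codon 10 AGC (Ser): third position 2-fold.
Four-fold degenerate third positions: 6.

6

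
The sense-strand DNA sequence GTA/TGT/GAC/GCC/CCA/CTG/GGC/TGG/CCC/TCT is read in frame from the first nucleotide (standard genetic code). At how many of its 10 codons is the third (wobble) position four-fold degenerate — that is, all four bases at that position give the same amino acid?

7

Codon 1 GTA (Val): third position 4-fold.
Codon 2 TGT (Cys): third position 2-fold.
Codon 3 GAC (Asp): third position 2-fold.
Codon 4 GCC (Ala): third position 4-fold.
Codon 5 CCA (Pro): third position 4-fold.
Codon 6 CTG (Leu): third position 4-fold.
Codon 7 GGC (Gly): third position 4-fold.
Codon 8 TGG (Trp): third position 1-fold.
Codon 9 CCC (Pro): third position 4-fold.
Codon 10 TCT (Ser): third position 4-fold.
Four-fold degenerate third positions: 7.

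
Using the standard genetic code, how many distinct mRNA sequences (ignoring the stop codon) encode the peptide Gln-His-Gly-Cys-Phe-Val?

256

Gln: 2 codons.
His: 2 codons.
Gly: 4 codons.
Cys: 2 codons.
Phe: 2 codons.
Val: 4 codons.
2 × 2 × 4 × 2 × 2 × 4 = 256.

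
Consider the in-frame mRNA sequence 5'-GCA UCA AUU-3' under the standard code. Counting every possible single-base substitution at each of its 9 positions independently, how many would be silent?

8

Codon 1 (GCA, Ala): 3 synonymous substitutions.
Codon 2 (UCA, Ser): 3 synonymous substitutions.
Codon 3 (AUU, Ile): 2 synonymous substitutions.
Total: 3 + 3 + 2 = 8.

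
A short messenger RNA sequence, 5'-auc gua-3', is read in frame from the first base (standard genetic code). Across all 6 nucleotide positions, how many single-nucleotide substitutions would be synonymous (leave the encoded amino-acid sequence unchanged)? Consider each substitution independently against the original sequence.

Codon 1 (AUC, Ile): 2 synonymous substitutions.
Codon 2 (GUA, Val): 3 synonymous substitutions.
Total: 2 + 3 = 5.

5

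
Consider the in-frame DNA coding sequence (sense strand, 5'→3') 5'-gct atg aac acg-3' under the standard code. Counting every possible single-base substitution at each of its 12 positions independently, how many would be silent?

Codon 1 (GCT, Ala): 3 synonymous substitutions.
Codon 2 (ATG, Met): 0 synonymous substitutions.
Codon 3 (AAC, Asn): 1 synonymous substitution.
Codon 4 (ACG, Thr): 3 synonymous substitutions.
Total: 3 + 0 + 1 + 3 = 7.

7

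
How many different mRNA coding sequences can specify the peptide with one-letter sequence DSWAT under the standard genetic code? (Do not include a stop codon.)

Asp: 2 codons.
Ser: 6 codons.
Trp: 1 codon.
Ala: 4 codons.
Thr: 4 codons.
2 × 6 × 1 × 4 × 4 = 192.

192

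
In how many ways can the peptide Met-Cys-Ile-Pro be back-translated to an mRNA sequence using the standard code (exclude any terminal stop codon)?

24

Met: 1 codon.
Cys: 2 codons.
Ile: 3 codons.
Pro: 4 codons.
1 × 2 × 3 × 4 = 24.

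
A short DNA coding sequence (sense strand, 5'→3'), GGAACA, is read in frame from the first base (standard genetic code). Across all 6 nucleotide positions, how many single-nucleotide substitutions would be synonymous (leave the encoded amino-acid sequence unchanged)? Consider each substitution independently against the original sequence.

6

Codon 1 (GGA, Gly): 3 synonymous substitutions.
Codon 2 (ACA, Thr): 3 synonymous substitutions.
Total: 3 + 3 = 6.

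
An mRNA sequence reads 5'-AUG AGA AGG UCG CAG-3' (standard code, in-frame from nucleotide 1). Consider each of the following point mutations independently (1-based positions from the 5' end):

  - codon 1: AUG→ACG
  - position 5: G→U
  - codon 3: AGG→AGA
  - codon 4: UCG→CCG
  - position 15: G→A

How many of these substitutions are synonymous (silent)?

Codon 1: AUG (Met) → ACG (Thr) — missense.
Codon 2: AGA (Arg) → AUA (Ile) — missense.
Codon 3: AGG (Arg) → AGA (Arg) — synonymous.
Codon 4: UCG (Ser) → CCG (Pro) — missense.
Codon 5: CAG (Gln) → CAA (Gln) — synonymous.
Synonymous: 2 of 5.

2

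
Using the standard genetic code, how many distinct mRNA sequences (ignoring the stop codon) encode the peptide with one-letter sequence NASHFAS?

4608

Asn: 2 codons.
Ala: 4 codons.
Ser: 6 codons.
His: 2 codons.
Phe: 2 codons.
Ala: 4 codons.
Ser: 6 codons.
2 × 4 × 6 × 2 × 2 × 4 × 6 = 4608.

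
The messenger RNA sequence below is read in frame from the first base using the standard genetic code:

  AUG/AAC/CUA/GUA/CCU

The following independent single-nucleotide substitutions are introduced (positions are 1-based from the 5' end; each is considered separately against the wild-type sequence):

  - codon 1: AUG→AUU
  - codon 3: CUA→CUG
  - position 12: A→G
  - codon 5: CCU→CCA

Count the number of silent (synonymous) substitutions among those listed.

Codon 1: AUG (Met) → AUU (Ile) — missense.
Codon 3: CUA (Leu) → CUG (Leu) — synonymous.
Codon 4: GUA (Val) → GUG (Val) — synonymous.
Codon 5: CCU (Pro) → CCA (Pro) — synonymous.
Synonymous: 3 of 4.

3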